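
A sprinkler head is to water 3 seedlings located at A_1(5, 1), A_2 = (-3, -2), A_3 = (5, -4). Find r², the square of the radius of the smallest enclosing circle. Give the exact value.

Side lengths²: A_1A_2² = 73, A_1A_3² = 25, A_2A_3² = 68.
Since A_1A_2² = 73 < 68 + 25 = 93, the triangle is acute, so the smallest enclosing circle is the circumcircle.
Circumcentre = (1.375, -1.5), r² = 19.390625.

19.390625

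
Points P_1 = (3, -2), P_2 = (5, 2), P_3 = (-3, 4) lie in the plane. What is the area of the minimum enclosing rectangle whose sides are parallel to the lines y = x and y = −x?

36

In coordinates u = x + y, v = x − y the rectangle is axis-aligned; the map (x,y)→(u,v) scales areas by 2.
u-values: 1, 7, 1; range = 7 − 1 = 6.
v-values: 5, 3, -7; range = 5 − (-7) = 12.
Area = (6 × 12) / 2 = 36.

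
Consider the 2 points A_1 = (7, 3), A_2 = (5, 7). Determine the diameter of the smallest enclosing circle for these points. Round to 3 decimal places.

The smallest circle enclosing two points has them as diameter endpoints.
Centre = midpoint = (6, 5); r² = |A_1A_2|²/4 = 20/4 = 5.
Diameter = 2r = 2√5 ≈ 4.472.

4.472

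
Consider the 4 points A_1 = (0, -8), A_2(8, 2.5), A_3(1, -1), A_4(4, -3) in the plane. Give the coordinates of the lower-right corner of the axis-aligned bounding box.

x-range [0, 8], y-range [-8, 2.5].
The lower-right corner is (8, -8).

(8, -8)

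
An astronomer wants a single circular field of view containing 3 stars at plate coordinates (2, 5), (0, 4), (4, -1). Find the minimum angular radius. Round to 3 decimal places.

3.234

Call the three points A, B, C in the order given.
Side lengths²: AB² = 5, AC² = 40, BC² = 41.
Since BC² = 41 < 40 + 5 = 45, the triangle is acute, so the smallest enclosing circle is the circumcircle.
Circumcentre = (33/14, 25/14), r² = 1025/98.
r = √(1025/98) ≈ 3.234.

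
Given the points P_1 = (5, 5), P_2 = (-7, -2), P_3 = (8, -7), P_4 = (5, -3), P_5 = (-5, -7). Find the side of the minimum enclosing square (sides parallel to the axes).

15

The bounding box has width 15 and height 12.
An axis-aligned square enclosing the set must have side ≥ max(width, height).
So the minimum side is max(15, 12) = 15.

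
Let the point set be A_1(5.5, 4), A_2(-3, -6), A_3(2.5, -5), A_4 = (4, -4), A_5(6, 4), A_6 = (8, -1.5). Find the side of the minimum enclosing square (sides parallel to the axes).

11

The bounding box has width 11 and height 10.
An axis-aligned square enclosing the set must have side ≥ max(width, height).
So the minimum side is max(11, 10) = 11.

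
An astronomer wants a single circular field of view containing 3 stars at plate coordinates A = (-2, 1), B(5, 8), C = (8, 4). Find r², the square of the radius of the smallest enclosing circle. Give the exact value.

2725/98

Side lengths²: AB² = 98, AC² = 109, BC² = 25.
Since AC² = 109 < 98 + 25 = 123, the triangle is acute, so the smallest enclosing circle is the circumcircle.
Circumcentre = (39/14, 45/14), r² = 2725/98.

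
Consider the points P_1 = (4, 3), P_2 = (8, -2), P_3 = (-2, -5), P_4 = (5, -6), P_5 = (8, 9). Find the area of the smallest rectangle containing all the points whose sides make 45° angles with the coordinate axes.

In coordinates u = x + y, v = x − y the rectangle is axis-aligned; the map (x,y)→(u,v) scales areas by 2.
u-values: 7, 6, -7, -1, 17; range = 17 − (-7) = 24.
v-values: 1, 10, 3, 11, -1; range = 11 − (-1) = 12.
Area = (24 × 12) / 2 = 144.

144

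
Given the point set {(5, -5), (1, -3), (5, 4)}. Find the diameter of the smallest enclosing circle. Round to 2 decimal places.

Call the three points A, B, C in the order given.
Side lengths²: AB² = 20, AC² = 81, BC² = 65.
Since AC² = 81 < 65 + 20 = 85, the triangle is acute, so the smallest enclosing circle is the circumcircle.
Circumcentre = (4.75, -0.5), r² = 20.3125.
Diameter = 2r = 2√(20.3125) ≈ 9.01.

9.01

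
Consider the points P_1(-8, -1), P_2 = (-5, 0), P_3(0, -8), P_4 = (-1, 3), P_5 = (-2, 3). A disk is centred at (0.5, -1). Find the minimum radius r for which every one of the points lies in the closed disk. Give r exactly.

The required radius is the distance from (0.5, -1) to the farthest point.
Squared distances: 72.25, 31.25, 49.25, 18.25, 22.25.
Maximum is 72.25, attained at P_1.
r = √(72.25) = 8.5.

8.5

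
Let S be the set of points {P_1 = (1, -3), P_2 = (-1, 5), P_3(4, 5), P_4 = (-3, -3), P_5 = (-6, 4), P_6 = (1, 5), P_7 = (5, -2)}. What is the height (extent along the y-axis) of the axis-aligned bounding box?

max y = 5, min y = -3, so height = 8.

8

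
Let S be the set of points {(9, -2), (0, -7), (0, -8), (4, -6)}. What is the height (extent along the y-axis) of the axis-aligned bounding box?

6

max y = -2, min y = -8, so height = 6.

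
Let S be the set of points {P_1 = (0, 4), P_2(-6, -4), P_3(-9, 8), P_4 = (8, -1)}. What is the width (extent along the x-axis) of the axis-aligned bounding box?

17

max x = 8, min x = -9, so width = 17.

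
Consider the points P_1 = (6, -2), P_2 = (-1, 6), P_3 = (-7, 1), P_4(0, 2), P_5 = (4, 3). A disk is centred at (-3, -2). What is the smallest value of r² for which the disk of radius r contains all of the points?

The required radius is the distance from (-3, -2) to the farthest point.
Squared distances: 81, 68, 25, 25, 74.
Maximum is 81, attained at P_1.

81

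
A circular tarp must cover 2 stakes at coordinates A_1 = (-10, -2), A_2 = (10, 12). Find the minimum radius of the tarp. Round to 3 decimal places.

The smallest circle enclosing two points has them as diameter endpoints.
Centre = midpoint = (0, 5); r² = |A_1A_2|²/4 = 596/4 = 149.
r = √149 ≈ 12.207.

12.207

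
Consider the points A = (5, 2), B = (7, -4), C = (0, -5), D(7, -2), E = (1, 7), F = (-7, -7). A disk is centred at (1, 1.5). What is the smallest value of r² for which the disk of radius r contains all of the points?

136.25

The required radius is the distance from (1, 1.5) to the farthest point.
Squared distances: 16.25, 66.25, 43.25, 48.25, 30.25, 136.25.
Maximum is 136.25, attained at F.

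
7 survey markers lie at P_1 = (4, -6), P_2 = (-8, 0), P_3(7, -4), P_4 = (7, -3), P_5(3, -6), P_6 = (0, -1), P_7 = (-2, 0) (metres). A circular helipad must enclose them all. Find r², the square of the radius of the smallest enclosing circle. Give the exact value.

60.25

A smallest enclosing disk is always determined by at most three of the input points on its boundary.
The farthest pair is P_2–P_3 with squared distance 241. The circle on this segment as diameter has centre (-0.5, -2) and r² = 241/4 = 60.25.
Check P_1: distance² to centre = 36.25 ≤ 60.25, so it lies inside.
All remaining points lie in this disk, and no smaller disk contains both endpoints, so this is the minimum enclosing circle.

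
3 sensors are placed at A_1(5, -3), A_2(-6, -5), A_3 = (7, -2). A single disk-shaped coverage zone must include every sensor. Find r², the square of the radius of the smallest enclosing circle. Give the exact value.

Side lengths²: A_1A_2² = 125, A_1A_3² = 5, A_2A_3² = 178.
Since A_2A_3² = 178 ≥ 125 + 5 = 130, the angle opposite A_2A_3 is not acute, so the smallest enclosing circle has A_2A_3 as diameter.
Centre = midpoint of A_2A_3 = (0.5, -3.5), r² = 178/4 = 44.5.

44.5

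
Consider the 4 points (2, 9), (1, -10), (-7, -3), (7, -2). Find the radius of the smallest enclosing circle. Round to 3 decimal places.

By Welzl's lemma the MEC is supported by two points (diametrically opposite) or three points (on a circumcircle).
The farthest pair is (2, 9)–(1, -10) with squared distance 362. The circle on this segment as diameter has centre (1.5, -0.5) and r² = 362/4 = 90.5.
Check (-7, -3): distance² to centre = 78.5 ≤ 90.5, so it lies inside.
All remaining points lie in this disk, and no smaller disk contains both endpoints, so this is the minimum enclosing circle.
r = √(90.5) ≈ 9.513.

9.513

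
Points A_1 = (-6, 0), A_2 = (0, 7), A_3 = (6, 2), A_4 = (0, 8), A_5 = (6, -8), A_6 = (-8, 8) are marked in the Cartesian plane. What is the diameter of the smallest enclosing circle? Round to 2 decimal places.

The minimum enclosing circle of a finite set is fixed by two of the points (as a diameter) or three (as a circumcircle).
The farthest pair is A_5–A_6 with squared distance 452. The circle on this segment as diameter has centre (-1, 0) and r² = 452/4 = 113.
Check A_1: distance² to centre = 25 ≤ 113, so it lies inside.
All remaining points lie in this disk, and no smaller disk contains both endpoints, so this is the minimum enclosing circle.
Diameter = 2r = 2√113 ≈ 21.26.

21.26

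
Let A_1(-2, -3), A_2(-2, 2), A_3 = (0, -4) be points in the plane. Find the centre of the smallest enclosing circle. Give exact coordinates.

(-1, -1)

Side lengths²: A_1A_2² = 25, A_1A_3² = 5, A_2A_3² = 40.
Since A_2A_3² = 40 ≥ 25 + 5 = 30, the angle opposite A_2A_3 is not acute, so the smallest enclosing circle has A_2A_3 as diameter.
Centre = midpoint of A_2A_3 = (-1, -1), r² = 40/4 = 10.
Centre = (-1, -1).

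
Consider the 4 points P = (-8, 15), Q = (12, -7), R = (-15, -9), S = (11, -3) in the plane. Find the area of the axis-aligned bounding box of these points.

648

x ranges over [-15, 12], width 27.
y ranges over [-9, 15], height 24.
Area = 27 × 24 = 648.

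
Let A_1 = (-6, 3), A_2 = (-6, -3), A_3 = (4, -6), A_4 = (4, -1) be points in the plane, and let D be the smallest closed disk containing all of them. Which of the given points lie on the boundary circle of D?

The farthest pair is A_1–A_3 with squared distance 181. The circle on this segment as diameter has centre (-1, -1.5) and r² = 181/4 = 45.25.
Check A_2: distance² to centre = 27.25 ≤ 45.25, so it lies inside.
All remaining points lie in this disk, and no smaller disk contains both endpoints, so this is the minimum enclosing circle.
The points at distance exactly r from the centre are A_1, A_3 — 2 points.

A_1, A_3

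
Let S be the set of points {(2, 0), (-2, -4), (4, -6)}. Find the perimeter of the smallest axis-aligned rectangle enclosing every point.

24

Width = max x − min x = 4 − (-2) = 6.
Height = max y − min y = 0 − (-6) = 6.
Perimeter = 2(6 + 6) = 24.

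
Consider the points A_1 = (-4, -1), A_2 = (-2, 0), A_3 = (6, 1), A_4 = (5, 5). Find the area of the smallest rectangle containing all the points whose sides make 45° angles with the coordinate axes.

In coordinates u = x + y, v = x − y the rectangle is axis-aligned; the map (x,y)→(u,v) scales areas by 2.
u-values: -5, -2, 7, 10; range = 10 − (-5) = 15.
v-values: -3, -2, 5, 0; range = 5 − (-3) = 8.
Area = (15 × 8) / 2 = 60.

60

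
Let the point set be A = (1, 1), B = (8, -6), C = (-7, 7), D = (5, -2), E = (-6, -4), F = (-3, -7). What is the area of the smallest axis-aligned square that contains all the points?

225

The bounding box has width 15 and height 14.
An axis-aligned square enclosing the set must have side ≥ max(width, height).
So the minimum side is max(15, 14) = 15.
Area = 15² = 225.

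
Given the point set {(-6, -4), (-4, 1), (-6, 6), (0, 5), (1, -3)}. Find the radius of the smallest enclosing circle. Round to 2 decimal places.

The minimum enclosing circle of a finite set is fixed by two of the points (as a diameter) or three (as a circumcircle).
The minimum enclosing circle is determined by three boundary points: (-6, -4), (-6, 6), (1, -3).
Their circumcentre is (-22/7, 1) with r² = 1625/49.
The farthest remaining point (0, 5) is at distance² 1268/49 ≤ 1625/49.
r = √(1625/49) ≈ 5.76.

5.76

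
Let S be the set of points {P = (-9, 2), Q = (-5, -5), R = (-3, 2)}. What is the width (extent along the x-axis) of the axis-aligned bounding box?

6

max x = -3, min x = -9, so width = 6.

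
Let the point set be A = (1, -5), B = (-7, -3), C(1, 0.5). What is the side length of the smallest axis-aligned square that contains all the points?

8

The bounding box has width 8 and height 5.5.
An axis-aligned square enclosing the set must have side ≥ max(width, height).
So the minimum side is max(8, 5.5) = 8.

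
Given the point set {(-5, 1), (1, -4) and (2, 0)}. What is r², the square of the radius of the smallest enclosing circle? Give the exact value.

Call the three points A, B, C in the order given.
Side lengths²: AB² = 61, AC² = 50, BC² = 17.
Since AB² = 61 < 50 + 17 = 67, the triangle is acute, so the smallest enclosing circle is the circumcircle.
Circumcentre = (-101/58, -69/58), r² = 25925/1682.

25925/1682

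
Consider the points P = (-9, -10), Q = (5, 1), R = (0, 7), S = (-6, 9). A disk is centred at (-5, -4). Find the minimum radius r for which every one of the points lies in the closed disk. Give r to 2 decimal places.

13.04

The required radius is the distance from (-5, -4) to the farthest point.
Squared distances: 52, 125, 146, 170.
Maximum is 170, attained at S.
r = √170 ≈ 13.04.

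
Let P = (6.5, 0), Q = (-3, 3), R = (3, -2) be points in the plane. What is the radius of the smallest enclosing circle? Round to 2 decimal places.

Side lengths²: PQ² = 99.25, PR² = 16.25, QR² = 61.
Since PQ² = 99.25 ≥ 61 + 16.25 = 77.25, the angle opposite PQ is not acute, so the smallest enclosing circle has PQ as diameter.
Centre = midpoint of PQ = (1.75, 1.5), r² = 99.25/4 = 24.8125.
r = √(24.8125) ≈ 4.98.

4.98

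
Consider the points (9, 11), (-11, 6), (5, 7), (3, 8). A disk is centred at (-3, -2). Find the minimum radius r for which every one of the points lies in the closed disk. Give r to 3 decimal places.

The required radius is the distance from (-3, -2) to the farthest point.
Squared distances: 313, 128, 145, 136.
Maximum is 313, attained at (9, 11).
r = √313 ≈ 17.692.

17.692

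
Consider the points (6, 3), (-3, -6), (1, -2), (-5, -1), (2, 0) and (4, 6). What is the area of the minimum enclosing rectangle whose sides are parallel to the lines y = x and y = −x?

66.5

In coordinates u = x + y, v = x − y the rectangle is axis-aligned; the map (x,y)→(u,v) scales areas by 2.
u-values: 9, -9, -1, -6, 2, 10; range = 10 − (-9) = 19.
v-values: 3, 3, 3, -4, 2, -2; range = 3 − (-4) = 7.
Area = (19 × 7) / 2 = 66.5.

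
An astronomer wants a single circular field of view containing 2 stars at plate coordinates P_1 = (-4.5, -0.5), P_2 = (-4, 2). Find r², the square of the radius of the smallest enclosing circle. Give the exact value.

1.625

The smallest circle enclosing two points has them as diameter endpoints.
Centre = midpoint = (-4.25, 0.75); r² = |P_1P_2|²/4 = 6.5/4 = 1.625.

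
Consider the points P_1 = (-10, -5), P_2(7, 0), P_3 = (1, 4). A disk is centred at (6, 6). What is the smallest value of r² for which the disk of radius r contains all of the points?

377

The required radius is the distance from (6, 6) to the farthest point.
Squared distances: 377, 37, 29.
Maximum is 377, attained at P_1.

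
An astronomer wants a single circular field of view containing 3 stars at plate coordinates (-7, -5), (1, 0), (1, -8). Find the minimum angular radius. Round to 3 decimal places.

Call the three points A, B, C in the order given.
Side lengths²: AB² = 89, AC² = 73, BC² = 64.
Since AB² = 89 < 73 + 64 = 137, the triangle is acute, so the smallest enclosing circle is the circumcircle.
Circumcentre = (-2.0625, -4), r² = 25.37890625.
r = √(25.37890625) ≈ 5.038.

5.038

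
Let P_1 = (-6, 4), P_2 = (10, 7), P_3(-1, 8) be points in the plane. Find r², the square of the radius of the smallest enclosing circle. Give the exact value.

66.25

Side lengths²: P_1P_2² = 265, P_1P_3² = 41, P_2P_3² = 122.
Since P_1P_2² = 265 ≥ 122 + 41 = 163, the angle opposite P_1P_2 is not acute, so the smallest enclosing circle has P_1P_2 as diameter.
Centre = midpoint of P_1P_2 = (2, 5.5), r² = 265/4 = 66.25.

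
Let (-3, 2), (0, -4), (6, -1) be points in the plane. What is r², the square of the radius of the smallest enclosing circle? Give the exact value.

22.5

Call the three points A, B, C in the order given.
Side lengths²: AB² = 45, AC² = 90, BC² = 45.
Since AC² = 90 ≥ 45 + 45 = 90, the angle opposite AC is not acute, so the smallest enclosing circle has AC as diameter.
Centre = midpoint of AC = (1.5, 0.5), r² = 90/4 = 22.5.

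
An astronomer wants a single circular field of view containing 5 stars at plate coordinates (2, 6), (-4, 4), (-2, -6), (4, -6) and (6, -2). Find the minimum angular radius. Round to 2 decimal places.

The minimum enclosing circle of a finite set is fixed by two of the points (as a diameter) or three (as a circumcircle).
The minimum enclosing circle is determined by three boundary points: (2, 6), (-4, 4), (4, -6).
Their circumcentre is (15/19, -7/19) with r² = 15170/361.
The farthest remaining point (-2, -6) is at distance² 14258/361 ≤ 15170/361.
r = √(15170/361) ≈ 6.48.

6.48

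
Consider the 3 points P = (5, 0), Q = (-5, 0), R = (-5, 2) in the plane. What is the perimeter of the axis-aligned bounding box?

24

Width = max x − min x = 5 − (-5) = 10.
Height = max y − min y = 2 − 0 = 2.
Perimeter = 2(10 + 2) = 24.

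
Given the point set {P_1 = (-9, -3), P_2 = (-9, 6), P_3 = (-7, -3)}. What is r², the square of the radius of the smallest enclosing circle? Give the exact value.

21.25

Side lengths²: P_1P_2² = 81, P_1P_3² = 4, P_2P_3² = 85.
Since P_2P_3² = 85 ≥ 81 + 4 = 85, the angle opposite P_2P_3 is not acute, so the smallest enclosing circle has P_2P_3 as diameter.
Centre = midpoint of P_2P_3 = (-8, 1.5), r² = 85/4 = 21.25.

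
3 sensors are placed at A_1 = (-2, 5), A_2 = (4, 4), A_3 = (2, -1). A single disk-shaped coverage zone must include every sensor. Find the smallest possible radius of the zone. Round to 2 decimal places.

Side lengths²: A_1A_2² = 37, A_1A_3² = 52, A_2A_3² = 29.
Since A_1A_3² = 52 < 37 + 29 = 66, the triangle is acute, so the smallest enclosing circle is the circumcircle.
Circumcentre = (0.65625, 2.4375), r² = 13.6220703125.
r = √(13.6220703125) ≈ 3.69.

3.69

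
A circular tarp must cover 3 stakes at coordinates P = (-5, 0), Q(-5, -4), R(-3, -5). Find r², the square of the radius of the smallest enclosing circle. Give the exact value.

Side lengths²: PQ² = 16, PR² = 29, QR² = 5.
Since PR² = 29 ≥ 16 + 5 = 21, the angle opposite PR is not acute, so the smallest enclosing circle has PR as diameter.
Centre = midpoint of PR = (-4, -2.5), r² = 29/4 = 7.25.

7.25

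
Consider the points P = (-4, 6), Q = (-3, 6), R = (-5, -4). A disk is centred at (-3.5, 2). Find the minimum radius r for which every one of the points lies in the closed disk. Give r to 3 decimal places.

The required radius is the distance from (-3.5, 2) to the farthest point.
Squared distances: 16.25, 16.25, 38.25.
Maximum is 38.25, attained at R.
r = √(38.25) ≈ 6.185.

6.185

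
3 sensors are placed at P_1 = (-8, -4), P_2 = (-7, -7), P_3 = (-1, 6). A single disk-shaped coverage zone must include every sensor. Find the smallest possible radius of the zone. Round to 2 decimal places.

Side lengths²: P_1P_2² = 10, P_1P_3² = 149, P_2P_3² = 205.
Since P_2P_3² = 205 ≥ 149 + 10 = 159, the angle opposite P_2P_3 is not acute, so the smallest enclosing circle has P_2P_3 as diameter.
Centre = midpoint of P_2P_3 = (-4, -0.5), r² = 205/4 = 51.25.
r = √(51.25) ≈ 7.16.

7.16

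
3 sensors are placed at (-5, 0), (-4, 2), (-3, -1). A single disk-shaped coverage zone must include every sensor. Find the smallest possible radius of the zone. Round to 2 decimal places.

1.58

Call the three points A, B, C in the order given.
Side lengths²: AB² = 5, AC² = 5, BC² = 10.
Since BC² = 10 ≥ 5 + 5 = 10, the angle opposite BC is not acute, so the smallest enclosing circle has BC as diameter.
Centre = midpoint of BC = (-3.5, 0.5), r² = 10/4 = 2.5.
r = √(2.5) ≈ 1.58.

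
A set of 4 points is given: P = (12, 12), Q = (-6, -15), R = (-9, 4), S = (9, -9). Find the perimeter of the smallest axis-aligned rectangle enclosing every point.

Width = max x − min x = 12 − (-9) = 21.
Height = max y − min y = 12 − (-15) = 27.
Perimeter = 2(21 + 27) = 96.

96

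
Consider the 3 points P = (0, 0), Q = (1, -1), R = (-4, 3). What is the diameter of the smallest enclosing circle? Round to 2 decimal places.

Side lengths²: PQ² = 2, PR² = 25, QR² = 41.
Since QR² = 41 ≥ 25 + 2 = 27, the angle opposite QR is not acute, so the smallest enclosing circle has QR as diameter.
Centre = midpoint of QR = (-1.5, 1), r² = 41/4 = 10.25.
Diameter = 2r = 2√(10.25) ≈ 6.40.

6.40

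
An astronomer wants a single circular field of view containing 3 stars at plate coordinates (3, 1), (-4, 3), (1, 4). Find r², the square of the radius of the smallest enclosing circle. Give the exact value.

Call the three points A, B, C in the order given.
Side lengths²: AB² = 53, AC² = 13, BC² = 26.
Since AB² = 53 ≥ 26 + 13 = 39, the angle opposite AB is not acute, so the smallest enclosing circle has AB as diameter.
Centre = midpoint of AB = (-0.5, 2), r² = 53/4 = 13.25.

13.25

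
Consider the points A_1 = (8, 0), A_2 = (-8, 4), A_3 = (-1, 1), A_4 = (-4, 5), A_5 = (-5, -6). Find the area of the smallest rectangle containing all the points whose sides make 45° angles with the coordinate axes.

In coordinates u = x + y, v = x − y the rectangle is axis-aligned; the map (x,y)→(u,v) scales areas by 2.
u-values: 8, -4, 0, 1, -11; range = 8 − (-11) = 19.
v-values: 8, -12, -2, -9, 1; range = 8 − (-12) = 20.
Area = (19 × 20) / 2 = 190.

190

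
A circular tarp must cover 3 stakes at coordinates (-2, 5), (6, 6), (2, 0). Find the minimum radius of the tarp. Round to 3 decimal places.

Call the three points A, B, C in the order given.
Side lengths²: AB² = 65, AC² = 41, BC² = 52.
Since AB² = 65 < 52 + 41 = 93, the triangle is acute, so the smallest enclosing circle is the circumcircle.
Circumcentre = (95/44, 93/22), r² = 34645/1936.
r = √(34645/1936) ≈ 4.230.

4.230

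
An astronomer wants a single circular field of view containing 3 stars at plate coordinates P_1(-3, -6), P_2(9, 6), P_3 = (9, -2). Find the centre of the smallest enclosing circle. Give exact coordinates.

(3, 0)

Side lengths²: P_1P_2² = 288, P_1P_3² = 160, P_2P_3² = 64.
Since P_1P_2² = 288 ≥ 160 + 64 = 224, the angle opposite P_1P_2 is not acute, so the smallest enclosing circle has P_1P_2 as diameter.
Centre = midpoint of P_1P_2 = (3, 0), r² = 288/4 = 72.
Centre = (3, 0).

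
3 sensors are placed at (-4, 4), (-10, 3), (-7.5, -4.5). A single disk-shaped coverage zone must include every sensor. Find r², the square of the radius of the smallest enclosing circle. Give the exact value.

Call the three points A, B, C in the order given.
Side lengths²: AB² = 37, AC² = 84.5, BC² = 62.5.
Since AC² = 84.5 < 62.5 + 37 = 99.5, the triangle is acute, so the smallest enclosing circle is the circumcircle.
Circumcentre = (-122/19, 1/38), r² = 31265/1444.

31265/1444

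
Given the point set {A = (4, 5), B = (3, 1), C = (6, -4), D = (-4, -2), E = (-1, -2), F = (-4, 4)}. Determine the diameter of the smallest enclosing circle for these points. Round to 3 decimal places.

12.806

By Welzl's lemma the MEC is supported by two points (diametrically opposite) or three points (on a circumcircle).
The farthest pair is C–F with squared distance 164. The circle on this segment as diameter has centre (1, 0) and r² = 164/4 = 41.
Check A: distance² to centre = 34 ≤ 41, so it lies inside.
All remaining points lie in this disk, and no smaller disk contains both endpoints, so this is the minimum enclosing circle.
Diameter = 2r = 2√41 ≈ 12.806.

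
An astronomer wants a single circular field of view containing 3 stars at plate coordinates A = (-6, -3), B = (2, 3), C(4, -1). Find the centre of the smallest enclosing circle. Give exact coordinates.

Side lengths²: AB² = 100, AC² = 104, BC² = 20.
Since AC² = 104 < 100 + 20 = 120, the triangle is acute, so the smallest enclosing circle is the circumcircle.
Circumcentre = (-13/11, -12/11), r² = 3250/121.
Centre = (-13/11, -12/11).

(-13/11, -12/11)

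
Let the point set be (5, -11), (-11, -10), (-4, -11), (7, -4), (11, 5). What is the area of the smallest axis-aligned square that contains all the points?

The bounding box has width 22 and height 16.
An axis-aligned square enclosing the set must have side ≥ max(width, height).
So the minimum side is max(22, 16) = 22.
Area = 22² = 484.

484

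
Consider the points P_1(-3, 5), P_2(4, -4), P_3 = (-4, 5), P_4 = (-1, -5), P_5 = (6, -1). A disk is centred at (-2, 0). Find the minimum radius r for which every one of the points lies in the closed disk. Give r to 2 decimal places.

8.06

The required radius is the distance from (-2, 0) to the farthest point.
Squared distances: 26, 52, 29, 26, 65.
Maximum is 65, attained at P_5.
r = √65 ≈ 8.06.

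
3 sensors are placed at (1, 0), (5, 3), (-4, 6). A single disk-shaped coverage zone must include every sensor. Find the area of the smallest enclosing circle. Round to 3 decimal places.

Call the three points A, B, C in the order given.
Side lengths²: AB² = 25, AC² = 61, BC² = 90.
Since BC² = 90 ≥ 61 + 25 = 86, the angle opposite BC is not acute, so the smallest enclosing circle has BC as diameter.
Centre = midpoint of BC = (0.5, 4.5), r² = 90/4 = 22.5.
Area = π·r² = π·22.5 ≈ 70.686.

70.686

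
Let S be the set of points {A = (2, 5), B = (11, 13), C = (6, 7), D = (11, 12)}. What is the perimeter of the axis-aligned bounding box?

34

Width = max x − min x = 11 − 2 = 9.
Height = max y − min y = 13 − 5 = 8.
Perimeter = 2(9 + 8) = 34.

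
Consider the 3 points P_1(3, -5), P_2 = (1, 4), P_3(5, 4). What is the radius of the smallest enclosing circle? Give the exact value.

85/18

Side lengths²: P_1P_2² = 85, P_1P_3² = 85, P_2P_3² = 16.
Since P_1P_3² = 85 < 85 + 16 = 101, the triangle is acute, so the smallest enclosing circle is the circumcircle.
Circumcentre = (3, -5/18), r² = 7225/324.
r = √(7225/324) = 85/18.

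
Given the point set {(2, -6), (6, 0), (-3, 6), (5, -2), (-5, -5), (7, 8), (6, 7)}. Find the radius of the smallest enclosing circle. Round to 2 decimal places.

8.85

The minimum enclosing circle of a finite set is fixed by two of the points (as a diameter) or three (as a circumcircle).
The farthest pair is (-5, -5)–(7, 8) with squared distance 313. The circle on this segment as diameter has centre (1, 1.5) and r² = 313/4 = 78.25.
Check (2, -6): distance² to centre = 57.25 ≤ 78.25, so it lies inside.
All remaining points lie in this disk, and no smaller disk contains both endpoints, so this is the minimum enclosing circle.
r = √(78.25) ≈ 8.85.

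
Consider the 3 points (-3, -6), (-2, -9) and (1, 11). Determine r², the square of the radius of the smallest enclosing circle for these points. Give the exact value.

Call the three points A, B, C in the order given.
Side lengths²: AB² = 10, AC² = 305, BC² = 409.
Since BC² = 409 ≥ 305 + 10 = 315, the angle opposite BC is not acute, so the smallest enclosing circle has BC as diameter.
Centre = midpoint of BC = (-0.5, 1), r² = 409/4 = 102.25.

102.25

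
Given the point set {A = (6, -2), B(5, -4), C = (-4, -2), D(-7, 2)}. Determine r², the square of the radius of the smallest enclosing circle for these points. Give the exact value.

46.25

The minimum enclosing circle of a finite set is fixed by two of the points (as a diameter) or three (as a circumcircle).
The farthest pair is A–D with squared distance 185. The circle on this segment as diameter has centre (-0.5, 0) and r² = 185/4 = 46.25.
Check B: distance² to centre = 46.25 ≤ 46.25, so it lies inside.
All remaining points lie in this disk, and no smaller disk contains both endpoints, so this is the minimum enclosing circle.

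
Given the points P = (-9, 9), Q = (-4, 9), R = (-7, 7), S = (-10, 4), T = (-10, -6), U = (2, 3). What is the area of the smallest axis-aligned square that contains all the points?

225

The bounding box has width 12 and height 15.
An axis-aligned square enclosing the set must have side ≥ max(width, height).
So the minimum side is max(12, 15) = 15.
Area = 15² = 225.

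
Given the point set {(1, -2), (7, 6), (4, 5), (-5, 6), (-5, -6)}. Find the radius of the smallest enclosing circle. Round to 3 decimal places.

By Welzl's lemma the MEC is supported by two points (diametrically opposite) or three points (on a circumcircle).
The farthest pair is (7, 6)–(-5, -6) with squared distance 288. The circle on this segment as diameter has centre (1, 0) and r² = 288/4 = 72.
Check (1, -2): distance² to centre = 4 ≤ 72, so it lies inside.
All remaining points lie in this disk, and no smaller disk contains both endpoints, so this is the minimum enclosing circle.
r = √72 ≈ 8.485.

8.485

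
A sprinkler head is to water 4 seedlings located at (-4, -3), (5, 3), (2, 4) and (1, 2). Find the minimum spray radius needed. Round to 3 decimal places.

5.408

The minimum enclosing circle of a finite set is fixed by two of the points (as a diameter) or three (as a circumcircle).
The farthest pair is (-4, -3)–(5, 3) with squared distance 117. The circle on this segment as diameter has centre (0.5, 0) and r² = 117/4 = 29.25.
Check (2, 4): distance² to centre = 18.25 ≤ 29.25, so it lies inside.
All remaining points lie in this disk, and no smaller disk contains both endpoints, so this is the minimum enclosing circle.
r = √(29.25) ≈ 5.408.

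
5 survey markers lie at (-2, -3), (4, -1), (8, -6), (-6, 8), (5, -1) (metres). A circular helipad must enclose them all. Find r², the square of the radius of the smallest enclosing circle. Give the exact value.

98

A smallest enclosing disk is always determined by at most three of the input points on its boundary.
The farthest pair is (8, -6)–(-6, 8) with squared distance 392. The circle on this segment as diameter has centre (1, 1) and r² = 392/4 = 98.
Check (-2, -3): distance² to centre = 25 ≤ 98, so it lies inside.
All remaining points lie in this disk, and no smaller disk contains both endpoints, so this is the minimum enclosing circle.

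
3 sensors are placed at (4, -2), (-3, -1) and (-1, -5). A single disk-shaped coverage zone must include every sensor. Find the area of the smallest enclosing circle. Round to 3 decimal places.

39.502

Call the three points A, B, C in the order given.
Side lengths²: AB² = 50, AC² = 34, BC² = 20.
Since AB² = 50 < 34 + 20 = 54, the triangle is acute, so the smallest enclosing circle is the circumcircle.
Circumcentre = (6/13, -23/13), r² = 2125/169.
Area = π·r² = π·2125/169 ≈ 39.502.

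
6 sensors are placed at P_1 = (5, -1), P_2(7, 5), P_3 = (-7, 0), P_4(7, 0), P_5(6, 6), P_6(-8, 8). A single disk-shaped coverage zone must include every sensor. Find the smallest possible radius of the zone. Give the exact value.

The farthest pair is P_4–P_6 with squared distance 289. The circle on this segment as diameter has centre (-0.5, 4) and r² = 289/4 = 72.25.
Check P_1: distance² to centre = 55.25 ≤ 72.25, so it lies inside.
All remaining points lie in this disk, and no smaller disk contains both endpoints, so this is the minimum enclosing circle.
r = √(72.25) = 8.5.

8.5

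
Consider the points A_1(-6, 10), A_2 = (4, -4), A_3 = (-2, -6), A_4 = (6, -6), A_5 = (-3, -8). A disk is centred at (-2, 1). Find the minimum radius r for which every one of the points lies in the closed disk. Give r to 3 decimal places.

10.630

The required radius is the distance from (-2, 1) to the farthest point.
Squared distances: 97, 61, 49, 113, 82.
Maximum is 113, attained at A_4.
r = √113 ≈ 10.630.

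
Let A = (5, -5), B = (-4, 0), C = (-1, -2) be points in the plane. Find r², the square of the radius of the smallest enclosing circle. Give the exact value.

26.5

Side lengths²: AB² = 106, AC² = 45, BC² = 13.
Since AB² = 106 ≥ 45 + 13 = 58, the angle opposite AB is not acute, so the smallest enclosing circle has AB as diameter.
Centre = midpoint of AB = (0.5, -2.5), r² = 106/4 = 26.5.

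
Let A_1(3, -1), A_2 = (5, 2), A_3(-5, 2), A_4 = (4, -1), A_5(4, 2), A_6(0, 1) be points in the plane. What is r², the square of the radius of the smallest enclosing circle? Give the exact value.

A smallest enclosing disk is always determined by at most three of the input points on its boundary.
The farthest pair is A_2–A_3 with squared distance 100. The circle on this segment as diameter has centre (0, 2) and r² = 100/4 = 25.
Check A_1: distance² to centre = 18 ≤ 25, so it lies inside.
All remaining points lie in this disk, and no smaller disk contains both endpoints, so this is the minimum enclosing circle.

25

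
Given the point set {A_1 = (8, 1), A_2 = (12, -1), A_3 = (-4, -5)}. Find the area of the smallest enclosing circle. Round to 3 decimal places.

Side lengths²: A_1A_2² = 20, A_1A_3² = 180, A_2A_3² = 272.
Since A_2A_3² = 272 ≥ 180 + 20 = 200, the angle opposite A_2A_3 is not acute, so the smallest enclosing circle has A_2A_3 as diameter.
Centre = midpoint of A_2A_3 = (4, -3), r² = 272/4 = 68.
Area = π·r² = π·68 ≈ 213.628.

213.628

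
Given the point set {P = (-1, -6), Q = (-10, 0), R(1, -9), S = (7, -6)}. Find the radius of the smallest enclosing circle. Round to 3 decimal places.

9.014

A smallest enclosing disk is always determined by at most three of the input points on its boundary.
The farthest pair is Q–S with squared distance 325. The circle on this segment as diameter has centre (-1.5, -3) and r² = 325/4 = 81.25.
Check P: distance² to centre = 9.25 ≤ 81.25, so it lies inside.
All remaining points lie in this disk, and no smaller disk contains both endpoints, so this is the minimum enclosing circle.
r = √(81.25) ≈ 9.014.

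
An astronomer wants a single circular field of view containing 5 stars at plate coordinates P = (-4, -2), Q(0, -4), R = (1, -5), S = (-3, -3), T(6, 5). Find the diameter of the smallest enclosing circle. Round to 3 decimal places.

The minimum enclosing circle is determined by three boundary points: P, R, T.
Their circumcentre is (33/26, 29/26) with r² = 12665/338.
The farthest remaining point S is at distance² 11885/338 ≤ 12665/338.
Diameter = 2r = 2√(12665/338) ≈ 12.243.

12.243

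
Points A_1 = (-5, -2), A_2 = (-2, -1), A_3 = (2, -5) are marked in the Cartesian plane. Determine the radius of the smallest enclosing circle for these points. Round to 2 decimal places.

3.81

Side lengths²: A_1A_2² = 10, A_1A_3² = 58, A_2A_3² = 32.
Since A_1A_3² = 58 ≥ 32 + 10 = 42, the angle opposite A_1A_3 is not acute, so the smallest enclosing circle has A_1A_3 as diameter.
Centre = midpoint of A_1A_3 = (-1.5, -3.5), r² = 58/4 = 14.5.
r = √(14.5) ≈ 3.81.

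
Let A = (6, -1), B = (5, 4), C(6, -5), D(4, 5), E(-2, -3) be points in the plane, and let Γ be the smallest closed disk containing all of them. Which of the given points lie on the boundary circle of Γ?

The minimum enclosing circle is determined by three boundary points: C, D, E.
Their circumcentre is (55/19, -8/19) with r² = 11050/361.
The farthest remaining point B is at distance² 8656/361 ≤ 11050/361.
The points at distance exactly r from the centre are C, D, E — 3 points.

C, D, E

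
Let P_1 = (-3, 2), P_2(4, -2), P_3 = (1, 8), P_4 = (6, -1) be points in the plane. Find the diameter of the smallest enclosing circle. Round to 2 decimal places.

By Welzl's lemma the MEC is supported by two points (diametrically opposite) or three points (on a circumcircle).
The minimum enclosing circle is determined by three boundary points: P_1, P_3, P_4.
Their circumcentre is (25/11, 31/11) with r² = 3445/121.
The farthest remaining point P_2 is at distance² 3170/121 ≤ 3445/121.
Diameter = 2r = 2√(3445/121) ≈ 10.67.

10.67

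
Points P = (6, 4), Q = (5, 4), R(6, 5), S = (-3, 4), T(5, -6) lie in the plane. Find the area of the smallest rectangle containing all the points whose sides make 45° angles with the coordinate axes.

108

In coordinates u = x + y, v = x − y the rectangle is axis-aligned; the map (x,y)→(u,v) scales areas by 2.
u-values: 10, 9, 11, 1, -1; range = 11 − (-1) = 12.
v-values: 2, 1, 1, -7, 11; range = 11 − (-7) = 18.
Area = (12 × 18) / 2 = 108.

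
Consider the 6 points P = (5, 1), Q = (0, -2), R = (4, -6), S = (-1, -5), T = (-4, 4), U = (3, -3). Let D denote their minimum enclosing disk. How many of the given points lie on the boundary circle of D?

The farthest pair is R–T with squared distance 164. The circle on this segment as diameter has centre (0, -1) and r² = 164/4 = 41.
Check P: distance² to centre = 29 ≤ 41, so it lies inside.
All remaining points lie in this disk, and no smaller disk contains both endpoints, so this is the minimum enclosing circle.
The points at distance exactly r from the centre are R, T — 2 points.

2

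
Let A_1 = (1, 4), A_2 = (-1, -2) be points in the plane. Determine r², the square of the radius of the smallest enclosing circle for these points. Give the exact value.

The smallest circle enclosing two points has them as diameter endpoints.
Centre = midpoint = (0, 1); r² = |A_1A_2|²/4 = 40/4 = 10.

10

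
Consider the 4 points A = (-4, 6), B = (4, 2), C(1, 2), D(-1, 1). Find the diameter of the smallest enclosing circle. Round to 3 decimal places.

8.944

The farthest pair is A–B with squared distance 80. The circle on this segment as diameter has centre (0, 4) and r² = 80/4 = 20.
Check C: distance² to centre = 5 ≤ 20, so it lies inside.
All remaining points lie in this disk, and no smaller disk contains both endpoints, so this is the minimum enclosing circle.
Diameter = 2r = 2√20 ≈ 8.944.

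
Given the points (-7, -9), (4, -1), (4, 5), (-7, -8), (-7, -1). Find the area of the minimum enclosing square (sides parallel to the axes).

196

The bounding box has width 11 and height 14.
An axis-aligned square enclosing the set must have side ≥ max(width, height).
So the minimum side is max(11, 14) = 14.
Area = 14² = 196.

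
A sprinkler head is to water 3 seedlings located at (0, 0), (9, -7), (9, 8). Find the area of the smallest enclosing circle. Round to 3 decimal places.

Call the three points A, B, C in the order given.
Side lengths²: AB² = 130, AC² = 145, BC² = 225.
Since BC² = 225 < 145 + 130 = 275, the triangle is acute, so the smallest enclosing circle is the circumcircle.
Circumcentre = (137/18, 0.5), r² = 9425/162.
Area = π·r² = π·9425/162 ≈ 182.775.

182.775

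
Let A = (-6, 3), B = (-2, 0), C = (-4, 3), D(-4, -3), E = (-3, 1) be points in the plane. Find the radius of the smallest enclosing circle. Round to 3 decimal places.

By Welzl's lemma the MEC is supported by two points (diametrically opposite) or three points (on a circumcircle).
The farthest pair is A–D with squared distance 40. The circle on this segment as diameter has centre (-5, 0) and r² = 40/4 = 10.
Check B: distance² to centre = 9 ≤ 10, so it lies inside.
All remaining points lie in this disk, and no smaller disk contains both endpoints, so this is the minimum enclosing circle.
r = √10 ≈ 3.162.

3.162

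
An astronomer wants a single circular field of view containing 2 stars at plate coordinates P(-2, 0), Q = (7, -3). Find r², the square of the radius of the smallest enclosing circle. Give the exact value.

22.5

The smallest circle enclosing two points has them as diameter endpoints.
Centre = midpoint = (2.5, -1.5); r² = |PQ|²/4 = 90/4 = 22.5.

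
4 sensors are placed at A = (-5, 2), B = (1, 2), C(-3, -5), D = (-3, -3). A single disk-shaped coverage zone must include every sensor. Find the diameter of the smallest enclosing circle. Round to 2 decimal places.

A smallest enclosing disk is always determined by at most three of the input points on its boundary.
The minimum enclosing circle is determined by three boundary points: A, B, C.
Their circumcentre is (-2, -13/14) with r² = 3445/196.
The farthest remaining point D is at distance² 1037/196 ≤ 3445/196.
Diameter = 2r = 2√(3445/196) ≈ 8.38.

8.38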